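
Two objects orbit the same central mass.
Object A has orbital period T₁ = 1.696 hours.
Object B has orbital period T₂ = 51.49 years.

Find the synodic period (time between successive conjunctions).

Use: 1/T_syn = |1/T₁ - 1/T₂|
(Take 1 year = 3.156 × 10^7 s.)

Convert to SI: T₁ = 1.696 hours = 6105.6 s; T₂ = 51.49 years = 1.62502e+09 s.
T_syn = |T₁ · T₂ / (T₁ − T₂)|.
T_syn = |6105.6 · 1.62502e+09 / (6105.6 − 1.62502e+09)| s ≈ 6106 s = 1.696 hours.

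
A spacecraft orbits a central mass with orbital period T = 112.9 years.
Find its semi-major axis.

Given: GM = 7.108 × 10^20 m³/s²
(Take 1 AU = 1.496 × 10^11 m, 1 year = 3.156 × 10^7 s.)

Convert to SI: T = 112.9 years = 3.56312e+09 s.
Invert Kepler's third law: a = (GM · T² / (4π²))^(1/3).
Substituting T = 3.56312e+09 s and GM = 7.108e+20 m³/s²:
a = (7.108e+20 · (3.56312e+09)² / (4π²))^(1/3) m
a ≈ 6.114e+12 m = 40.87 AU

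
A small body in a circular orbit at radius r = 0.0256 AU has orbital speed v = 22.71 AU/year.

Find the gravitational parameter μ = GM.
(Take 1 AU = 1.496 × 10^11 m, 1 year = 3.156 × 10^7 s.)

Convert to SI: r = 0.0256 AU = 3.82976e+09 m; v = 22.71 AU/year = 107649 m/s.
For a circular orbit v² = GM/r, so GM = v² · r.
GM = (107649)² · 3.82976e+09 m³/s² ≈ 4.438e+19 m³/s² = 4.438 × 10^19 m³/s².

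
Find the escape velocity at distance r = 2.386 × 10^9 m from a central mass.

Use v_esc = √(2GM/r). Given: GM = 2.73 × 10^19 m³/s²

Escape velocity comes from setting total energy to zero: ½v² − GM/r = 0 ⇒ v_esc = √(2GM / r).
v_esc = √(2 · 2.73e+19 / 2.386e+09) m/s ≈ 1.513e+05 m/s = 151.3 km/s.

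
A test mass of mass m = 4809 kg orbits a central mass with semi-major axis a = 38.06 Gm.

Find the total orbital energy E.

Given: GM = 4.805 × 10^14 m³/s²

Convert to SI: a = 38.06 Gm = 3.806e+10 m.
E = −GMm / (2a).
E = −4.805e+14 · 4809 / (2 · 3.806e+10) J ≈ -3.036e+07 J = -30.36 MJ.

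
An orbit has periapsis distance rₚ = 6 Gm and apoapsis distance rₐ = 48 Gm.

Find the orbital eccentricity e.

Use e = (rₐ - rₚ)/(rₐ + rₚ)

Convert to SI: rₚ = 6 Gm = 6e+09 m; rₐ = 48 Gm = 4.8e+10 m.
e = (rₐ − rₚ) / (rₐ + rₚ).
e = (4.8e+10 − 6e+09) / (4.8e+10 + 6e+09) = 4.2e+10 / 5.4e+10 ≈ 0.7778.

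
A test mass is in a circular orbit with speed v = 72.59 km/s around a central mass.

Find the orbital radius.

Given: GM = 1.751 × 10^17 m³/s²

Convert to SI: v = 72.59 km/s = 72590 m/s.
For a circular orbit, v² = GM / r, so r = GM / v².
r = 1.751e+17 / (72590)² m ≈ 3.323e+07 m = 33.23 Mm.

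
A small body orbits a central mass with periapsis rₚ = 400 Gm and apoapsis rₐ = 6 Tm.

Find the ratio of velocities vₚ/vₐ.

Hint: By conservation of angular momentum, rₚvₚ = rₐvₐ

Convert to SI: rₚ = 400 Gm = 4e+11 m; rₐ = 6 Tm = 6e+12 m.
Conservation of angular momentum gives rₚvₚ = rₐvₐ, so vₚ/vₐ = rₐ/rₚ.
vₚ/vₐ = 6e+12 / 4e+11 ≈ 15.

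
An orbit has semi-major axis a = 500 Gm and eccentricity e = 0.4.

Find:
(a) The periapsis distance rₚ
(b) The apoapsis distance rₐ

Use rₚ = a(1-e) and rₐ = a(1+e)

Convert to SI: a = 500 Gm = 5e+11 m.
(a) rₚ = a(1 − e) = 5e+11 · (1 − 0.4) = 5e+11 · 0.6 ≈ 3e+11 m = 300 Gm.
(b) rₐ = a(1 + e) = 5e+11 · (1 + 0.4) = 5e+11 · 1.4 ≈ 7e+11 m = 700 Gm.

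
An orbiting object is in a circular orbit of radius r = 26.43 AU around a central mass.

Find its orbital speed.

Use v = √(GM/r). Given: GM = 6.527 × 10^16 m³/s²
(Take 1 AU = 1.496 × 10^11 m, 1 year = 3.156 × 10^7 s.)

Convert to SI: r = 26.43 AU = 3.95393e+12 m.
For a circular orbit, gravity supplies the centripetal force, so v = √(GM / r).
v = √(6.527e+16 / 3.95393e+12) m/s ≈ 128.5 m/s = 0.0271 AU/year.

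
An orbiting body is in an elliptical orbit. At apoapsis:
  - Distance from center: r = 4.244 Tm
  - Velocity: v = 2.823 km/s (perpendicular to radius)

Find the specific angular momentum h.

Convert to SI: r = 4.244 Tm = 4.244e+12 m; v = 2.823 km/s = 2823 m/s.
With v perpendicular to r, h = r · v.
h = 4.244e+12 · 2823 m²/s ≈ 1.198e+16 m²/s.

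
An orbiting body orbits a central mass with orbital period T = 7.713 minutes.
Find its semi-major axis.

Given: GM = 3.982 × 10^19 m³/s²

Convert to SI: T = 7.713 minutes = 462.78 s.
Invert Kepler's third law: a = (GM · T² / (4π²))^(1/3).
Substituting T = 462.78 s and GM = 3.982e+19 m³/s²:
a = (3.982e+19 · (462.78)² / (4π²))^(1/3) m
a ≈ 6e+07 m = 60 Mm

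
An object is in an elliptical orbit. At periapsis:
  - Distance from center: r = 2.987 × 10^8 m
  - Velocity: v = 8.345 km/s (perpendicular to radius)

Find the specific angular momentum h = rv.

Convert to SI: v = 8.345 km/s = 8345 m/s.
With v perpendicular to r, h = r · v.
h = 2.987e+08 · 8345 m²/s ≈ 2.493e+12 m²/s.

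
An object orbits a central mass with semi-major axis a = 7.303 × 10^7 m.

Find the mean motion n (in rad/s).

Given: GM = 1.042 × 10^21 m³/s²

n = √(GM / a³).
n = √(1.042e+21 / (7.303e+07)³) rad/s ≈ 0.05172 rad/s.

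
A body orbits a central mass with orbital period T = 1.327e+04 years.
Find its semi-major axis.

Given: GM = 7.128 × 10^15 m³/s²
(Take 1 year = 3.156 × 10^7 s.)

Convert to SI: T = 1.327e+04 years = 4.18801e+11 s.
Invert Kepler's third law: a = (GM · T² / (4π²))^(1/3).
Substituting T = 4.18801e+11 s and GM = 7.128e+15 m³/s²:
a = (7.128e+15 · (4.18801e+11)² / (4π²))^(1/3) m
a ≈ 3.164e+12 m = 3.164 × 10^12 m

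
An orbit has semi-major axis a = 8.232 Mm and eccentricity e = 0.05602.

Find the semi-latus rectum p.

Convert to SI: a = 8.232 Mm = 8.232e+06 m.
p = a (1 − e²).
p = 8.232e+06 · (1 − (0.05602)²) = 8.232e+06 · 0.996862 ≈ 8.206e+06 m = 8.206 Mm.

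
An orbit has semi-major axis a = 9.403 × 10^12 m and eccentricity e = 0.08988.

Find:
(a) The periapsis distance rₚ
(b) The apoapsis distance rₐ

(a) rₚ = a(1 − e) = 9.403e+12 · (1 − 0.08988) = 9.403e+12 · 0.91012 ≈ 8.558e+12 m = 8.558 × 10^12 m.
(b) rₐ = a(1 + e) = 9.403e+12 · (1 + 0.08988) = 9.403e+12 · 1.08988 ≈ 1.025e+13 m = 1.025 × 10^13 m.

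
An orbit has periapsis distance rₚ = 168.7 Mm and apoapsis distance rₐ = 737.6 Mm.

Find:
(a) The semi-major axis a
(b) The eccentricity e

Convert to SI: rₚ = 168.7 Mm = 1.687e+08 m; rₐ = 737.6 Mm = 7.376e+08 m.
(a) a = (rₚ + rₐ) / 2 = (1.687e+08 + 7.376e+08) / 2 ≈ 4.532e+08 m = 453.1 Mm.
(b) e = (rₐ − rₚ) / (rₐ + rₚ) = (7.376e+08 − 1.687e+08) / (7.376e+08 + 1.687e+08) ≈ 0.6277.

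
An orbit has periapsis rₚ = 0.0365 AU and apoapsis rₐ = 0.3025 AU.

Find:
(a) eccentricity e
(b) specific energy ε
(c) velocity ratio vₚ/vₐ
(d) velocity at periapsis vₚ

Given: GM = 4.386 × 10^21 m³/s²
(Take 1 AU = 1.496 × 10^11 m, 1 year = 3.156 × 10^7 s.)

Convert to SI: rₚ = 0.0365 AU = 5.4604e+09 m; rₐ = 0.3025 AU = 4.5254e+10 m.
(a) e = (rₐ − rₚ)/(rₐ + rₚ) = (4.5254e+10 − 5.4604e+09)/(4.5254e+10 + 5.4604e+09) ≈ 0.7847
(b) With a = (rₚ + rₐ)/2 = 2.53572e+10 m, ε = −GM/(2a) = −4.386e+21/(2 · 2.53572e+10) J/kg ≈ -8.648e+10 J/kg
(c) Conservation of angular momentum (rₚvₚ = rₐvₐ) gives vₚ/vₐ = rₐ/rₚ = 4.5254e+10/5.4604e+09 ≈ 8.288
(d) With a = (rₚ + rₐ)/2 = 2.53572e+10 m, vₚ = √(GM (2/rₚ − 1/a)) = √(4.386e+21 · (2/5.4604e+09 − 1/2.53572e+10)) m/s ≈ 1.197e+06 m/s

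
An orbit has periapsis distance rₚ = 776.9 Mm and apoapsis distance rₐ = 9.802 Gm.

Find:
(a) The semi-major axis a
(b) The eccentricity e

Convert to SI: rₚ = 776.9 Mm = 7.769e+08 m; rₐ = 9.802 Gm = 9.802e+09 m.
(a) a = (rₚ + rₐ) / 2 = (7.769e+08 + 9.802e+09) / 2 ≈ 5.289e+09 m = 5.289 Gm.
(b) e = (rₐ − rₚ) / (rₐ + rₚ) = (9.802e+09 − 7.769e+08) / (9.802e+09 + 7.769e+08) ≈ 0.8531.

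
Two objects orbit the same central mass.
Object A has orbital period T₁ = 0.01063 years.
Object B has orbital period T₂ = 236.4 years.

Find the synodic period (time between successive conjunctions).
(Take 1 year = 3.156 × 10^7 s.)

Convert to SI: T₁ = 0.01063 years = 335483 s; T₂ = 236.4 years = 7.46078e+09 s.
T_syn = |T₁ · T₂ / (T₁ − T₂)|.
T_syn = |335483 · 7.46078e+09 / (335483 − 7.46078e+09)| s ≈ 3.355e+05 s = 0.01063 years.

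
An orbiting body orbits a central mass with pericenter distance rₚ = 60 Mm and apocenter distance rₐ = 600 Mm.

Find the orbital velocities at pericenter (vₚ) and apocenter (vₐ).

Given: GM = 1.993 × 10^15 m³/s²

Convert to SI: rₚ = 60 Mm = 6e+07 m; rₐ = 600 Mm = 6e+08 m.
Use the vis-viva equation v² = GM(2/r − 1/a) with a = (rₚ + rₐ)/2 = (6e+07 + 6e+08)/2 = 3.3e+08 m.
vₚ = √(GM · (2/rₚ − 1/a)) = √(1.993e+15 · (2/6e+07 − 1/3.3e+08)) m/s ≈ 7771 m/s = 7.771 km/s.
vₐ = √(GM · (2/rₐ − 1/a)) = √(1.993e+15 · (2/6e+08 − 1/3.3e+08)) m/s ≈ 777.1 m/s = 777.1 m/s.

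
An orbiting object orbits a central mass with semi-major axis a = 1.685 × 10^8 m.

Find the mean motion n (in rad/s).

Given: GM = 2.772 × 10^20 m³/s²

n = √(GM / a³).
n = √(2.772e+20 / (1.685e+08)³) rad/s ≈ 0.007612 rad/s.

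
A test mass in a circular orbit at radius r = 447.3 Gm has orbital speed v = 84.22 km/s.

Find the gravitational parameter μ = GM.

Convert to SI: r = 447.3 Gm = 4.473e+11 m; v = 84.22 km/s = 84220 m/s.
For a circular orbit v² = GM/r, so GM = v² · r.
GM = (84220)² · 4.473e+11 m³/s² ≈ 3.173e+21 m³/s² = 3.173 × 10^21 m³/s².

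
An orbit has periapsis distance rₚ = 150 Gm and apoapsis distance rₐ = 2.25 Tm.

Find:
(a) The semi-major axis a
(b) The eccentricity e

Convert to SI: rₚ = 150 Gm = 1.5e+11 m; rₐ = 2.25 Tm = 2.25e+12 m.
(a) a = (rₚ + rₐ) / 2 = (1.5e+11 + 2.25e+12) / 2 ≈ 1.2e+12 m = 1.2 Tm.
(b) e = (rₐ − rₚ) / (rₐ + rₚ) = (2.25e+12 − 1.5e+11) / (2.25e+12 + 1.5e+11) ≈ 0.875.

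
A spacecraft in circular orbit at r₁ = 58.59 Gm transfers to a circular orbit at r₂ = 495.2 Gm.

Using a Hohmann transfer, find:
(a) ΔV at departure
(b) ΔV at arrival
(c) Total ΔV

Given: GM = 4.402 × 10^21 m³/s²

Convert to SI: r₁ = 58.59 Gm = 5.859e+10 m; r₂ = 495.2 Gm = 4.952e+11 m.
Transfer semi-major axis: a_t = (r₁ + r₂)/2 = (5.859e+10 + 4.952e+11)/2 = 2.76895e+11 m.
Circular speeds: v₁ = √(GM/r₁) = 274103 m/s, v₂ = √(GM/r₂) = 94283.3 m/s.
Transfer speeds (vis-viva v² = GM(2/r − 1/a_t)): v₁ᵗ = 366561 m/s, v₂ᵗ = 43369.9 m/s.
(a) ΔV₁ = |v₁ᵗ − v₁| ≈ 9.246e+04 m/s = 92.46 km/s.
(b) ΔV₂ = |v₂ − v₂ᵗ| ≈ 5.091e+04 m/s = 50.91 km/s.
(c) ΔV_total = ΔV₁ + ΔV₂ ≈ 1.434e+05 m/s = 143.4 km/s.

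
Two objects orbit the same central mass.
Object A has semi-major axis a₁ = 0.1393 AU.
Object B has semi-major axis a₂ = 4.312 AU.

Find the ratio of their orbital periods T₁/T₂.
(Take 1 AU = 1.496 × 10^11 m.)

Convert to SI: a₁ = 0.1393 AU = 2.08393e+10 m; a₂ = 4.312 AU = 6.45075e+11 m.
From Kepler's third law, (T₁/T₂)² = (a₁/a₂)³, so T₁/T₂ = (a₁/a₂)^(3/2).
a₁/a₂ = 2.08393e+10 / 6.45075e+11 = 0.0323052.
T₁/T₂ = (0.0323052)^(3/2) ≈ 0.005806.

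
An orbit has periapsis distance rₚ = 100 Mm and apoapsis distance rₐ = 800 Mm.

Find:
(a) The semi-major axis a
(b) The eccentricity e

Convert to SI: rₚ = 100 Mm = 1e+08 m; rₐ = 800 Mm = 8e+08 m.
(a) a = (rₚ + rₐ) / 2 = (1e+08 + 8e+08) / 2 ≈ 4.5e+08 m = 450 Mm.
(b) e = (rₐ − rₚ) / (rₐ + rₚ) = (8e+08 − 1e+08) / (8e+08 + 1e+08) ≈ 0.7778.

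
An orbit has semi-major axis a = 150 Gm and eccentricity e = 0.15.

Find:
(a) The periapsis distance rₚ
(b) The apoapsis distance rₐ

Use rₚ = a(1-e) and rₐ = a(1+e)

Convert to SI: a = 150 Gm = 1.5e+11 m.
(a) rₚ = a(1 − e) = 1.5e+11 · (1 − 0.15) = 1.5e+11 · 0.85 ≈ 1.275e+11 m = 127.5 Gm.
(b) rₐ = a(1 + e) = 1.5e+11 · (1 + 0.15) = 1.5e+11 · 1.15 ≈ 1.725e+11 m = 172.5 Gm.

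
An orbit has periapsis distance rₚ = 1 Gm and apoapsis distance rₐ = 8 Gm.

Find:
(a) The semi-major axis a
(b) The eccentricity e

Convert to SI: rₚ = 1 Gm = 1e+09 m; rₐ = 8 Gm = 8e+09 m.
(a) a = (rₚ + rₐ) / 2 = (1e+09 + 8e+09) / 2 ≈ 4.5e+09 m = 4.5 Gm.
(b) e = (rₐ − rₚ) / (rₐ + rₚ) = (8e+09 − 1e+09) / (8e+09 + 1e+09) ≈ 0.7778.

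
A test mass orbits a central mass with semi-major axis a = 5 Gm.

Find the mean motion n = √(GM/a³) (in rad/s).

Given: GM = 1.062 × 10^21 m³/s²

Convert to SI: a = 5 Gm = 5e+09 m.
n = √(GM / a³).
n = √(1.062e+21 / (5e+09)³) rad/s ≈ 9.217e-05 rad/s.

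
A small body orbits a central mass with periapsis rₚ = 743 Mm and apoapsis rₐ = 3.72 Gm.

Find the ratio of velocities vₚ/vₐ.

Convert to SI: rₚ = 743 Mm = 7.43e+08 m; rₐ = 3.72 Gm = 3.72e+09 m.
Conservation of angular momentum gives rₚvₚ = rₐvₐ, so vₚ/vₐ = rₐ/rₚ.
vₚ/vₐ = 3.72e+09 / 7.43e+08 ≈ 5.007.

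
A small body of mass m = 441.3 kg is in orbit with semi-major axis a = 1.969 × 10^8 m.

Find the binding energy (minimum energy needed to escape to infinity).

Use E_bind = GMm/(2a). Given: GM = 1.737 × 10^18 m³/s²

Total orbital energy is E = −GMm/(2a); binding energy is E_bind = −E = GMm/(2a).
E_bind = 1.737e+18 · 441.3 / (2 · 1.969e+08) J ≈ 1.947e+12 J = 1.947 TJ.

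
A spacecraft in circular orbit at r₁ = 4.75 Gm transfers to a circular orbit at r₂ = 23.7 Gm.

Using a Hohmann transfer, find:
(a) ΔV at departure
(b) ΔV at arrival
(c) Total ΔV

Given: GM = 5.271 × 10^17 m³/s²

Convert to SI: r₁ = 4.75 Gm = 4.75e+09 m; r₂ = 23.7 Gm = 2.37e+10 m.
Transfer semi-major axis: a_t = (r₁ + r₂)/2 = (4.75e+09 + 2.37e+10)/2 = 1.4225e+10 m.
Circular speeds: v₁ = √(GM/r₁) = 10534.2 m/s, v₂ = √(GM/r₂) = 4715.98 m/s.
Transfer speeds (vis-viva v² = GM(2/r − 1/a_t)): v₁ᵗ = 13597.1 m/s, v₂ᵗ = 2725.17 m/s.
(a) ΔV₁ = |v₁ᵗ − v₁| ≈ 3063 m/s = 3.063 km/s.
(b) ΔV₂ = |v₂ − v₂ᵗ| ≈ 1991 m/s = 1.991 km/s.
(c) ΔV_total = ΔV₁ + ΔV₂ ≈ 5054 m/s = 5.054 km/s.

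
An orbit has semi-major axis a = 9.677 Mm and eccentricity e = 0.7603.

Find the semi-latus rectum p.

Convert to SI: a = 9.677 Mm = 9.677e+06 m.
p = a (1 − e²).
p = 9.677e+06 · (1 − (0.7603)²) = 9.677e+06 · 0.421944 ≈ 4.083e+06 m = 4.083 Mm.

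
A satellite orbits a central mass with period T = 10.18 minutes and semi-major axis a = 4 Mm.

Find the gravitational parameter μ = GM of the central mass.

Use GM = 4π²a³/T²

Convert to SI: T = 10.18 minutes = 610.8 s; a = 4 Mm = 4e+06 m.
GM = 4π² · a³ / T².
GM = 4π² · (4e+06)³ / (610.8)² m³/s² ≈ 6.772e+15 m³/s² = 6.772 × 10^15 m³/s².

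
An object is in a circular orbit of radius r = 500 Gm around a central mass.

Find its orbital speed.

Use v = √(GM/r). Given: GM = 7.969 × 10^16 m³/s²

Convert to SI: r = 500 Gm = 5e+11 m.
For a circular orbit, gravity supplies the centripetal force, so v = √(GM / r).
v = √(7.969e+16 / 5e+11) m/s ≈ 399.2 m/s = 399.2 m/s.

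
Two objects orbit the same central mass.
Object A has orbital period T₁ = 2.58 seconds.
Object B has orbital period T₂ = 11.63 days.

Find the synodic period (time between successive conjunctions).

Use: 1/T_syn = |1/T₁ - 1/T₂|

Convert to SI: T₂ = 11.63 days = 1.00483e+06 s.
T_syn = |T₁ · T₂ / (T₁ − T₂)|.
T_syn = |2.58 · 1.00483e+06 / (2.58 − 1.00483e+06)| s ≈ 2.58 s = 2.58 seconds.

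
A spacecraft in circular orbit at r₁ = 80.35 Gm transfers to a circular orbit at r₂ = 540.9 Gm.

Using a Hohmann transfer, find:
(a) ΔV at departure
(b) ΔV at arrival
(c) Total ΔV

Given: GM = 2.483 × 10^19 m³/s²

Convert to SI: r₁ = 80.35 Gm = 8.035e+10 m; r₂ = 540.9 Gm = 5.409e+11 m.
Transfer semi-major axis: a_t = (r₁ + r₂)/2 = (8.035e+10 + 5.409e+11)/2 = 3.10625e+11 m.
Circular speeds: v₁ = √(GM/r₁) = 17579.1 m/s, v₂ = √(GM/r₂) = 6775.32 m/s.
Transfer speeds (vis-viva v² = GM(2/r − 1/a_t)): v₁ᵗ = 23197.2 m/s, v₂ᵗ = 3445.92 m/s.
(a) ΔV₁ = |v₁ᵗ − v₁| ≈ 5618 m/s = 5.618 km/s.
(b) ΔV₂ = |v₂ − v₂ᵗ| ≈ 3329 m/s = 3.329 km/s.
(c) ΔV_total = ΔV₁ + ΔV₂ ≈ 8948 m/s = 8.948 km/s.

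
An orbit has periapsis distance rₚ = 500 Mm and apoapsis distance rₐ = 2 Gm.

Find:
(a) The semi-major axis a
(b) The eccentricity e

Convert to SI: rₚ = 500 Mm = 5e+08 m; rₐ = 2 Gm = 2e+09 m.
(a) a = (rₚ + rₐ) / 2 = (5e+08 + 2e+09) / 2 ≈ 1.25e+09 m = 1.25 Gm.
(b) e = (rₐ − rₚ) / (rₐ + rₚ) = (2e+09 − 5e+08) / (2e+09 + 5e+08) ≈ 0.6.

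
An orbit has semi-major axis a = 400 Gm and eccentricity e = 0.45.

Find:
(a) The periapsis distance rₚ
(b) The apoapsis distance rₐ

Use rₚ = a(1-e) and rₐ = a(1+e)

Convert to SI: a = 400 Gm = 4e+11 m.
(a) rₚ = a(1 − e) = 4e+11 · (1 − 0.45) = 4e+11 · 0.55 ≈ 2.2e+11 m = 220 Gm.
(b) rₐ = a(1 + e) = 4e+11 · (1 + 0.45) = 4e+11 · 1.45 ≈ 5.8e+11 m = 580 Gm.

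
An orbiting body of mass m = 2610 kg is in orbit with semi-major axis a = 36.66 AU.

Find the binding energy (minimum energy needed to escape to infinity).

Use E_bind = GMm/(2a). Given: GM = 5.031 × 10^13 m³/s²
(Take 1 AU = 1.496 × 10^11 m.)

Convert to SI: a = 36.66 AU = 5.48434e+12 m.
Total orbital energy is E = −GMm/(2a); binding energy is E_bind = −E = GMm/(2a).
E_bind = 5.031e+13 · 2610 / (2 · 5.48434e+12) J ≈ 1.197e+04 J = 11.97 kJ.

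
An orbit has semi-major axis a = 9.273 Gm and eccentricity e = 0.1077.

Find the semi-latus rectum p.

Convert to SI: a = 9.273 Gm = 9.273e+09 m.
p = a (1 − e²).
p = 9.273e+09 · (1 − (0.1077)²) = 9.273e+09 · 0.988401 ≈ 9.165e+09 m = 9.165 Gm.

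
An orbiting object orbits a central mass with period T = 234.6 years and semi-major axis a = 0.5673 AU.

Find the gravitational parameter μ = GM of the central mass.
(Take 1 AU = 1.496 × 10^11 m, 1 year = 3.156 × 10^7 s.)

Convert to SI: T = 234.6 years = 7.40398e+09 s; a = 0.5673 AU = 8.48681e+10 m.
GM = 4π² · a³ / T².
GM = 4π² · (8.48681e+10)³ / (7.40398e+09)² m³/s² ≈ 4.402e+14 m³/s² = 4.402 × 10^14 m³/s².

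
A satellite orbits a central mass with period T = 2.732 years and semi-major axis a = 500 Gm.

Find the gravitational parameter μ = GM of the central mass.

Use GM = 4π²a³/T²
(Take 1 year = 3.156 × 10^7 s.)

Convert to SI: T = 2.732 years = 8.62219e+07 s; a = 500 Gm = 5e+11 m.
GM = 4π² · a³ / T².
GM = 4π² · (5e+11)³ / (8.62219e+07)² m³/s² ≈ 6.638e+20 m³/s² = 6.638 × 10^20 m³/s².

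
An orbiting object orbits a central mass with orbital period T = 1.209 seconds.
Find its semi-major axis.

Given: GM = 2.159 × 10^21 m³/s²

Invert Kepler's third law: a = (GM · T² / (4π²))^(1/3).
Substituting T = 1.209 s and GM = 2.159e+21 m³/s²:
a = (2.159e+21 · (1.209)² / (4π²))^(1/3) m
a ≈ 4.308e+06 m = 4.308 × 10^6 m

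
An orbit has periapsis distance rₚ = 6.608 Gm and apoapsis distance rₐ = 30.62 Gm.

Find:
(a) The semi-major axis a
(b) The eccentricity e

Convert to SI: rₚ = 6.608 Gm = 6.608e+09 m; rₐ = 30.62 Gm = 3.062e+10 m.
(a) a = (rₚ + rₐ) / 2 = (6.608e+09 + 3.062e+10) / 2 ≈ 1.861e+10 m = 18.61 Gm.
(b) e = (rₐ − rₚ) / (rₐ + rₚ) = (3.062e+10 − 6.608e+09) / (3.062e+10 + 6.608e+09) ≈ 0.645.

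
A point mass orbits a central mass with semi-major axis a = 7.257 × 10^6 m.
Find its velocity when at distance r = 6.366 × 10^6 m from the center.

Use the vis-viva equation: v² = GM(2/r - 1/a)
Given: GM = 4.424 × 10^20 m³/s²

Vis-viva: v = √(GM · (2/r − 1/a)).
2/r − 1/a = 2/6.366e+06 − 1/7.257e+06 = 1.76371e-07 m⁻¹.
v = √(4.424e+20 · 1.76371e-07) m/s ≈ 8.833e+06 m/s = 8833 km/s.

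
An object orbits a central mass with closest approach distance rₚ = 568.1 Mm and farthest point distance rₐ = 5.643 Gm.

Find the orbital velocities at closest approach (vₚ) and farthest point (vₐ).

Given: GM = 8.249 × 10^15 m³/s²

Convert to SI: rₚ = 568.1 Mm = 5.681e+08 m; rₐ = 5.643 Gm = 5.643e+09 m.
Use the vis-viva equation v² = GM(2/r − 1/a) with a = (rₚ + rₐ)/2 = (5.681e+08 + 5.643e+09)/2 = 3.10555e+09 m.
vₚ = √(GM · (2/rₚ − 1/a)) = √(8.249e+15 · (2/5.681e+08 − 1/3.10555e+09)) m/s ≈ 5137 m/s = 5.137 km/s.
vₐ = √(GM · (2/rₐ − 1/a)) = √(8.249e+15 · (2/5.643e+09 − 1/3.10555e+09)) m/s ≈ 517.1 m/s = 517.1 m/s.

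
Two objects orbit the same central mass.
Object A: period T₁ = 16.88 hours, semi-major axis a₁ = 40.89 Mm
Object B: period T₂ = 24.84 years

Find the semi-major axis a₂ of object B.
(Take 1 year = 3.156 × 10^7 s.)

Convert to SI: T₁ = 16.88 hours = 60768 s; a₁ = 40.89 Mm = 4.089e+07 m; T₂ = 24.84 years = 7.8395e+08 s.
Kepler's third law: (T₁/T₂)² = (a₁/a₂)³ ⇒ a₂ = a₁ · (T₂/T₁)^(2/3).
T₂/T₁ = 7.8395e+08 / 60768 = 12900.7.
a₂ = 4.089e+07 · (12900.7)^(2/3) m ≈ 2.249e+10 m = 22.49 Gm.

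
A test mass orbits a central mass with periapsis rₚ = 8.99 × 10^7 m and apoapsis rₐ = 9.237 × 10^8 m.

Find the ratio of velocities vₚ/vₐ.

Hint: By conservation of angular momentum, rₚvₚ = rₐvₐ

Conservation of angular momentum gives rₚvₚ = rₐvₐ, so vₚ/vₐ = rₐ/rₚ.
vₚ/vₐ = 9.237e+08 / 8.99e+07 ≈ 10.27.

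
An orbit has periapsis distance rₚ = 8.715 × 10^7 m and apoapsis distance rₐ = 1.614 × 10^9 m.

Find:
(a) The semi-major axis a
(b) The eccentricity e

(a) a = (rₚ + rₐ) / 2 = (8.715e+07 + 1.614e+09) / 2 ≈ 8.506e+08 m = 8.506 × 10^8 m.
(b) e = (rₐ − rₚ) / (rₐ + rₚ) = (1.614e+09 − 8.715e+07) / (1.614e+09 + 8.715e+07) ≈ 0.8975.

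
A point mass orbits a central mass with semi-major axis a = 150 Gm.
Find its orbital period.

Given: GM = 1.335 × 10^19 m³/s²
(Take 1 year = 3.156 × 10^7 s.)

Convert to SI: a = 150 Gm = 1.5e+11 m.
Kepler's third law: T = 2π √(a³ / GM).
Substituting a = 1.5e+11 m and GM = 1.335e+19 m³/s²:
T = 2π √((1.5e+11)³ / 1.335e+19) s
T ≈ 9.99e+07 s = 3.165 years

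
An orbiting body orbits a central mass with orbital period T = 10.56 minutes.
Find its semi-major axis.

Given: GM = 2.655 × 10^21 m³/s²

Convert to SI: T = 10.56 minutes = 633.6 s.
Invert Kepler's third law: a = (GM · T² / (4π²))^(1/3).
Substituting T = 633.6 s and GM = 2.655e+21 m³/s²:
a = (2.655e+21 · (633.6)² / (4π²))^(1/3) m
a ≈ 3e+08 m = 300 Mm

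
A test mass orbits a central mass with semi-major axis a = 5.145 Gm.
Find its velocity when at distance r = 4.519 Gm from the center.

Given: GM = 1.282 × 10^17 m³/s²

Convert to SI: a = 5.145 Gm = 5.145e+09 m; r = 4.519 Gm = 4.519e+09 m.
Vis-viva: v = √(GM · (2/r − 1/a)).
2/r − 1/a = 2/4.519e+09 − 1/5.145e+09 = 2.48212e-10 m⁻¹.
v = √(1.282e+17 · 2.48212e-10) m/s ≈ 5641 m/s = 5.641 km/s.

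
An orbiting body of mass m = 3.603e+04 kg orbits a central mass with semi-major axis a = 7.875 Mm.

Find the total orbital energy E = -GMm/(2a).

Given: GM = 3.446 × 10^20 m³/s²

Convert to SI: a = 7.875 Mm = 7.875e+06 m.
E = −GMm / (2a).
E = −3.446e+20 · 3.603e+04 / (2 · 7.875e+06) J ≈ -7.883e+17 J = -788.3 PJ.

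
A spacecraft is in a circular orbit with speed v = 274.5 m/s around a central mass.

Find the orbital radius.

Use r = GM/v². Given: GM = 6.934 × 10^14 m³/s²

For a circular orbit, v² = GM / r, so r = GM / v².
r = 6.934e+14 / (274.5)² m ≈ 9.202e+09 m = 9.202 × 10^9 m.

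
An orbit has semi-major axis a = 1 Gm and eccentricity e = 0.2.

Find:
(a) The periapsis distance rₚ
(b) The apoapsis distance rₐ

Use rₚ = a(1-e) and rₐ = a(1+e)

Convert to SI: a = 1 Gm = 1e+09 m.
(a) rₚ = a(1 − e) = 1e+09 · (1 − 0.2) = 1e+09 · 0.8 ≈ 8e+08 m = 800 Mm.
(b) rₐ = a(1 + e) = 1e+09 · (1 + 0.2) = 1e+09 · 1.2 ≈ 1.2e+09 m = 1.2 Gm.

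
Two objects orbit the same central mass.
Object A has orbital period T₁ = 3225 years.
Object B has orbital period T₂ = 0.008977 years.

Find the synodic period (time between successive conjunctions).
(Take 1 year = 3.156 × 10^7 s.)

Convert to SI: T₁ = 3225 years = 1.01781e+11 s; T₂ = 0.008977 years = 283314 s.
T_syn = |T₁ · T₂ / (T₁ − T₂)|.
T_syn = |1.01781e+11 · 283314 / (1.01781e+11 − 283314)| s ≈ 2.833e+05 s = 0.008977 years.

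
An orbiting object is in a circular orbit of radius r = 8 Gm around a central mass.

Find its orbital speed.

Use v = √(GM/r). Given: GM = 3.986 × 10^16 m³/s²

Convert to SI: r = 8 Gm = 8e+09 m.
For a circular orbit, gravity supplies the centripetal force, so v = √(GM / r).
v = √(3.986e+16 / 8e+09) m/s ≈ 2232 m/s = 2.232 km/s.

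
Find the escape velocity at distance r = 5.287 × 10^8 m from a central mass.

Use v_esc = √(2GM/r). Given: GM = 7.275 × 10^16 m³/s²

Escape velocity comes from setting total energy to zero: ½v² − GM/r = 0 ⇒ v_esc = √(2GM / r).
v_esc = √(2 · 7.275e+16 / 5.287e+08) m/s ≈ 1.659e+04 m/s = 16.59 km/s.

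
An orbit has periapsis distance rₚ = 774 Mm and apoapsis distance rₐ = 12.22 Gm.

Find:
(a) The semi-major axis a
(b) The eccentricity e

Convert to SI: rₚ = 774 Mm = 7.74e+08 m; rₐ = 12.22 Gm = 1.222e+10 m.
(a) a = (rₚ + rₐ) / 2 = (7.74e+08 + 1.222e+10) / 2 ≈ 6.497e+09 m = 6.497 Gm.
(b) e = (rₐ − rₚ) / (rₐ + rₚ) = (1.222e+10 − 7.74e+08) / (1.222e+10 + 7.74e+08) ≈ 0.8809.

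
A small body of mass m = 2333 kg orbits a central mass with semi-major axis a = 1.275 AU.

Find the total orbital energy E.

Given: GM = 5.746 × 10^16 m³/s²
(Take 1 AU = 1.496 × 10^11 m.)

Convert to SI: a = 1.275 AU = 1.9074e+11 m.
E = −GMm / (2a).
E = −5.746e+16 · 2333 / (2 · 1.9074e+11) J ≈ -3.514e+08 J = -351.4 MJ.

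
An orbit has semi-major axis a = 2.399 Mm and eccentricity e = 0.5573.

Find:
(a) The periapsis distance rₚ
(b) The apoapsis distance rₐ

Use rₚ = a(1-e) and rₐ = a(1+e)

Convert to SI: a = 2.399 Mm = 2.399e+06 m.
(a) rₚ = a(1 − e) = 2.399e+06 · (1 − 0.5573) = 2.399e+06 · 0.4427 ≈ 1.062e+06 m = 1.062 Mm.
(b) rₐ = a(1 + e) = 2.399e+06 · (1 + 0.5573) = 2.399e+06 · 1.5573 ≈ 3.736e+06 m = 3.736 Mm.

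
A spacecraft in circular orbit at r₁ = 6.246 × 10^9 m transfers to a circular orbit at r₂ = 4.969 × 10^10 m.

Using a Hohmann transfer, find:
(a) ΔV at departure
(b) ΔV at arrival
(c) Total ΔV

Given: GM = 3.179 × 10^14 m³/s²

Transfer semi-major axis: a_t = (r₁ + r₂)/2 = (6.246e+09 + 4.969e+10)/2 = 2.7968e+10 m.
Circular speeds: v₁ = √(GM/r₁) = 225.603 m/s, v₂ = √(GM/r₂) = 79.9854 m/s.
Transfer speeds (vis-viva v² = GM(2/r − 1/a_t)): v₁ᵗ = 300.71 m/s, v₂ᵗ = 37.7991 m/s.
(a) ΔV₁ = |v₁ᵗ − v₁| ≈ 75.11 m/s = 75.11 m/s.
(b) ΔV₂ = |v₂ − v₂ᵗ| ≈ 42.19 m/s = 42.19 m/s.
(c) ΔV_total = ΔV₁ + ΔV₂ ≈ 117.3 m/s = 117.3 m/s.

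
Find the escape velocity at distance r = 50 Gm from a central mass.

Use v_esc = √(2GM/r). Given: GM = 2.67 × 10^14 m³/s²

Convert to SI: r = 50 Gm = 5e+10 m.
Escape velocity comes from setting total energy to zero: ½v² − GM/r = 0 ⇒ v_esc = √(2GM / r).
v_esc = √(2 · 2.67e+14 / 5e+10) m/s ≈ 103.3 m/s = 103.3 m/s.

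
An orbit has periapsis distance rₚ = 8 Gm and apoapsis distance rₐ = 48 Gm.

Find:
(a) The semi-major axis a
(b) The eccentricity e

Convert to SI: rₚ = 8 Gm = 8e+09 m; rₐ = 48 Gm = 4.8e+10 m.
(a) a = (rₚ + rₐ) / 2 = (8e+09 + 4.8e+10) / 2 ≈ 2.8e+10 m = 28 Gm.
(b) e = (rₐ − rₚ) / (rₐ + rₚ) = (4.8e+10 − 8e+09) / (4.8e+10 + 8e+09) ≈ 0.7143.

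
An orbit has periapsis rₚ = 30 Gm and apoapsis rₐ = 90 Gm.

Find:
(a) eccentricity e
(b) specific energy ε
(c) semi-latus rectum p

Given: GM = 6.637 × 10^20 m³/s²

Convert to SI: rₚ = 30 Gm = 3e+10 m; rₐ = 90 Gm = 9e+10 m.
(a) e = (rₐ − rₚ)/(rₐ + rₚ) = (9e+10 − 3e+10)/(9e+10 + 3e+10) ≈ 0.5
(b) With a = (rₚ + rₐ)/2 = 6e+10 m, ε = −GM/(2a) = −6.637e+20/(2 · 6e+10) J/kg ≈ -5.531e+09 J/kg
(c) From a = (rₚ + rₐ)/2 = 6e+10 m and e = (rₐ − rₚ)/(rₐ + rₚ) = 0.5, p = a(1 − e²) = 6e+10 · (1 − (0.5)²) ≈ 4.5e+10 m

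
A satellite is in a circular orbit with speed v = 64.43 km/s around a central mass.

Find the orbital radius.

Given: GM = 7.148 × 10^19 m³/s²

Convert to SI: v = 64.43 km/s = 64430 m/s.
For a circular orbit, v² = GM / r, so r = GM / v².
r = 7.148e+19 / (64430)² m ≈ 1.722e+10 m = 1.722 × 10^10 m.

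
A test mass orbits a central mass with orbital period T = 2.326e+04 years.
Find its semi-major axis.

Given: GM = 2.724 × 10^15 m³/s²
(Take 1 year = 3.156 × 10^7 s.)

Convert to SI: T = 2.326e+04 years = 7.34086e+11 s.
Invert Kepler's third law: a = (GM · T² / (4π²))^(1/3).
Substituting T = 7.34086e+11 s and GM = 2.724e+15 m³/s²:
a = (2.724e+15 · (7.34086e+11)² / (4π²))^(1/3) m
a ≈ 3.338e+12 m = 3.338 Tm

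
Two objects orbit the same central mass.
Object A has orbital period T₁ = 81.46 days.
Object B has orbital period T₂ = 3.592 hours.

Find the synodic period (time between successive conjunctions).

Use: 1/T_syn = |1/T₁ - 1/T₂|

Convert to SI: T₁ = 81.46 days = 7.03814e+06 s; T₂ = 3.592 hours = 12931.2 s.
T_syn = |T₁ · T₂ / (T₁ − T₂)|.
T_syn = |7.03814e+06 · 12931.2 / (7.03814e+06 − 12931.2)| s ≈ 1.296e+04 s = 3.599 hours.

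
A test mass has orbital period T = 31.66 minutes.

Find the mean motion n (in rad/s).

Convert to SI: T = 31.66 minutes = 1899.6 s.
n = 2π / T.
n = 2π / 1899.6 s ≈ 0.003308 rad/s.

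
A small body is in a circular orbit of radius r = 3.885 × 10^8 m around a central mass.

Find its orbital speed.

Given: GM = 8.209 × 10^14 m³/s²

For a circular orbit, gravity supplies the centripetal force, so v = √(GM / r).
v = √(8.209e+14 / 3.885e+08) m/s ≈ 1454 m/s = 1.454 km/s.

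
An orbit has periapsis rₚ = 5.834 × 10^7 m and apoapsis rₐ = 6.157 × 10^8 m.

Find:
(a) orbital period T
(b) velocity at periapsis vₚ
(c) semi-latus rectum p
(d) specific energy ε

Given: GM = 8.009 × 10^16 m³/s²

(a) With a = (rₚ + rₐ)/2 = 3.3702e+08 m, T = 2π √(a³/GM) = 2π √((3.3702e+08)³/8.009e+16) s ≈ 1.374e+05 s
(b) With a = (rₚ + rₐ)/2 = 3.3702e+08 m, vₚ = √(GM (2/rₚ − 1/a)) = √(8.009e+16 · (2/5.834e+07 − 1/3.3702e+08)) m/s ≈ 5.008e+04 m/s
(c) From a = (rₚ + rₐ)/2 = 3.3702e+08 m and e = (rₐ − rₚ)/(rₐ + rₚ) = 0.826895, p = a(1 − e²) = 3.3702e+08 · (1 − (0.826895)²) ≈ 1.066e+08 m
(d) With a = (rₚ + rₐ)/2 = 3.3702e+08 m, ε = −GM/(2a) = −8.009e+16/(2 · 3.3702e+08) J/kg ≈ -1.188e+08 J/kg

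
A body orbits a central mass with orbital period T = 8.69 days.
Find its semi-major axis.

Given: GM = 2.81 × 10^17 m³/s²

Convert to SI: T = 8.69 days = 750816 s.
Invert Kepler's third law: a = (GM · T² / (4π²))^(1/3).
Substituting T = 750816 s and GM = 2.81e+17 m³/s²:
a = (2.81e+17 · (750816)² / (4π²))^(1/3) m
a ≈ 1.589e+09 m = 1.589 × 10^9 m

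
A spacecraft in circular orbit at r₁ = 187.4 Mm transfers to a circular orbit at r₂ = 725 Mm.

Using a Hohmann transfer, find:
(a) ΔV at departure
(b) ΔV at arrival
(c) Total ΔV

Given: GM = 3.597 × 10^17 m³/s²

Convert to SI: r₁ = 187.4 Mm = 1.874e+08 m; r₂ = 725 Mm = 7.25e+08 m.
Transfer semi-major axis: a_t = (r₁ + r₂)/2 = (1.874e+08 + 7.25e+08)/2 = 4.562e+08 m.
Circular speeds: v₁ = √(GM/r₁) = 43811.2 m/s, v₂ = √(GM/r₂) = 22274.2 m/s.
Transfer speeds (vis-viva v² = GM(2/r − 1/a_t)): v₁ᵗ = 55230.2 m/s, v₂ᵗ = 14276.1 m/s.
(a) ΔV₁ = |v₁ᵗ − v₁| ≈ 1.142e+04 m/s = 11.42 km/s.
(b) ΔV₂ = |v₂ − v₂ᵗ| ≈ 7998 m/s = 7.998 km/s.
(c) ΔV_total = ΔV₁ + ΔV₂ ≈ 1.942e+04 m/s = 19.42 km/s.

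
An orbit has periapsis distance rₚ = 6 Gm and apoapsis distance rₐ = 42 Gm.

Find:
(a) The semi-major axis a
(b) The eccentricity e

Convert to SI: rₚ = 6 Gm = 6e+09 m; rₐ = 42 Gm = 4.2e+10 m.
(a) a = (rₚ + rₐ) / 2 = (6e+09 + 4.2e+10) / 2 ≈ 2.4e+10 m = 24 Gm.
(b) e = (rₐ − rₚ) / (rₐ + rₚ) = (4.2e+10 − 6e+09) / (4.2e+10 + 6e+09) ≈ 0.75.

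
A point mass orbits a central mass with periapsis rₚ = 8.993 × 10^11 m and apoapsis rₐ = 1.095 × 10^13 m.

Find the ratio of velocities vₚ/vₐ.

Conservation of angular momentum gives rₚvₚ = rₐvₐ, so vₚ/vₐ = rₐ/rₚ.
vₚ/vₐ = 1.095e+13 / 8.993e+11 ≈ 12.18.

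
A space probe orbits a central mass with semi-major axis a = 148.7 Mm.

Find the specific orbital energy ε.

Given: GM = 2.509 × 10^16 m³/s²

Convert to SI: a = 148.7 Mm = 1.487e+08 m.
ε = −GM / (2a).
ε = −2.509e+16 / (2 · 1.487e+08) J/kg ≈ -8.436e+07 J/kg = -84.36 MJ/kg.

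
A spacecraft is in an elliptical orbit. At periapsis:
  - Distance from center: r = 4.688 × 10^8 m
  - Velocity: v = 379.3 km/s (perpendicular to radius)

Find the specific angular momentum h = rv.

Convert to SI: v = 379.3 km/s = 379300 m/s.
With v perpendicular to r, h = r · v.
h = 4.688e+08 · 379300 m²/s ≈ 1.778e+14 m²/s.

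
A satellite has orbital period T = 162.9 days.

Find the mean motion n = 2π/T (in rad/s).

Convert to SI: T = 162.9 days = 1.40746e+07 s.
n = 2π / T.
n = 2π / 1.40746e+07 s ≈ 4.464e-07 rad/s.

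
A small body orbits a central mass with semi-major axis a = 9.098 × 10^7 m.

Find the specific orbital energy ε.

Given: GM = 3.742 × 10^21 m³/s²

ε = −GM / (2a).
ε = −3.742e+21 / (2 · 9.098e+07) J/kg ≈ -2.056e+13 J/kg = -2.056e+04 GJ/kg.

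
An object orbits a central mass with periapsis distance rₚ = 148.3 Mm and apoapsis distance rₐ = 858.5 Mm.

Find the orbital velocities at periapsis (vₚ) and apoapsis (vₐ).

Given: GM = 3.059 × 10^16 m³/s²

Convert to SI: rₚ = 148.3 Mm = 1.483e+08 m; rₐ = 858.5 Mm = 8.585e+08 m.
Use the vis-viva equation v² = GM(2/r − 1/a) with a = (rₚ + rₐ)/2 = (1.483e+08 + 8.585e+08)/2 = 5.034e+08 m.
vₚ = √(GM · (2/rₚ − 1/a)) = √(3.059e+16 · (2/1.483e+08 − 1/5.034e+08)) m/s ≈ 1.876e+04 m/s = 18.76 km/s.
vₐ = √(GM · (2/rₐ − 1/a)) = √(3.059e+16 · (2/8.585e+08 − 1/5.034e+08)) m/s ≈ 3240 m/s = 3.24 km/s.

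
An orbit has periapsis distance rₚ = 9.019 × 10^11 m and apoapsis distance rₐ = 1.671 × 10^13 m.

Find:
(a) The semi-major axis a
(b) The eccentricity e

(a) a = (rₚ + rₐ) / 2 = (9.019e+11 + 1.671e+13) / 2 ≈ 8.806e+12 m = 8.806 × 10^12 m.
(b) e = (rₐ − rₚ) / (rₐ + rₚ) = (1.671e+13 − 9.019e+11) / (1.671e+13 + 9.019e+11) ≈ 0.8976.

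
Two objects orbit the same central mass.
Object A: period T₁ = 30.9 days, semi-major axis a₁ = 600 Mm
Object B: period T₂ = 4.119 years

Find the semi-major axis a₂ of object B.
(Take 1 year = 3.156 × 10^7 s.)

Convert to SI: T₁ = 30.9 days = 2.66976e+06 s; a₁ = 600 Mm = 6e+08 m; T₂ = 4.119 years = 1.29996e+08 s.
Kepler's third law: (T₁/T₂)² = (a₁/a₂)³ ⇒ a₂ = a₁ · (T₂/T₁)^(2/3).
T₂/T₁ = 1.29996e+08 / 2.66976e+06 = 48.6919.
a₂ = 6e+08 · (48.6919)^(2/3) m ≈ 8.001e+09 m = 8.001 Gm.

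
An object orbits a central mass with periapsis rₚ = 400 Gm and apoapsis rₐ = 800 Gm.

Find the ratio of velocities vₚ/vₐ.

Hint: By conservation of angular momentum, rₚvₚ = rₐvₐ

Convert to SI: rₚ = 400 Gm = 4e+11 m; rₐ = 800 Gm = 8e+11 m.
Conservation of angular momentum gives rₚvₚ = rₐvₐ, so vₚ/vₐ = rₐ/rₚ.
vₚ/vₐ = 8e+11 / 4e+11 ≈ 2.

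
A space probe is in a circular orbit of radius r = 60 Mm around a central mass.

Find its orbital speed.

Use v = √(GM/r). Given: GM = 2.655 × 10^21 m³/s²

Convert to SI: r = 60 Mm = 6e+07 m.
For a circular orbit, gravity supplies the centripetal force, so v = √(GM / r).
v = √(2.655e+21 / 6e+07) m/s ≈ 6.652e+06 m/s = 6652 km/s.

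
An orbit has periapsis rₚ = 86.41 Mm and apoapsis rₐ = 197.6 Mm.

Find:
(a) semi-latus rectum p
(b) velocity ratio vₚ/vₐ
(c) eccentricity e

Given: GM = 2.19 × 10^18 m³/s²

Convert to SI: rₚ = 86.41 Mm = 8.641e+07 m; rₐ = 197.6 Mm = 1.976e+08 m.
(a) From a = (rₚ + rₐ)/2 = 1.42005e+08 m and e = (rₐ − rₚ)/(rₐ + rₚ) = 0.3915, p = a(1 − e²) = 1.42005e+08 · (1 − (0.3915)²) ≈ 1.202e+08 m
(b) Conservation of angular momentum (rₚvₚ = rₐvₐ) gives vₚ/vₐ = rₐ/rₚ = 1.976e+08/8.641e+07 ≈ 2.287
(c) e = (rₐ − rₚ)/(rₐ + rₚ) = (1.976e+08 − 8.641e+07)/(1.976e+08 + 8.641e+07) ≈ 0.3915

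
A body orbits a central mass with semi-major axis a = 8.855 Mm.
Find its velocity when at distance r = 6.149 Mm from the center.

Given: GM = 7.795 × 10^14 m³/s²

Convert to SI: a = 8.855 Mm = 8.855e+06 m; r = 6.149 Mm = 6.149e+06 m.
Vis-viva: v = √(GM · (2/r − 1/a)).
2/r − 1/a = 2/6.149e+06 − 1/8.855e+06 = 2.12326e-07 m⁻¹.
v = √(7.795e+14 · 2.12326e-07) m/s ≈ 1.286e+04 m/s = 12.86 km/s.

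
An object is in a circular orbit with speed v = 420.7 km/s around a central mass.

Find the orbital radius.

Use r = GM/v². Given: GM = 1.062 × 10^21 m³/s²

Convert to SI: v = 420.7 km/s = 420700 m/s.
For a circular orbit, v² = GM / r, so r = GM / v².
r = 1.062e+21 / (420700)² m ≈ 6e+09 m = 6 Gm.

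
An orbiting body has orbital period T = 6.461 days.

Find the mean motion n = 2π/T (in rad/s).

Convert to SI: T = 6.461 days = 558230 s.
n = 2π / T.
n = 2π / 558230 s ≈ 1.126e-05 rad/s.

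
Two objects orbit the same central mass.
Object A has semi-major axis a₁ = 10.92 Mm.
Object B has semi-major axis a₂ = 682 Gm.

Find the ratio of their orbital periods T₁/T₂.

Convert to SI: a₁ = 10.92 Mm = 1.092e+07 m; a₂ = 682 Gm = 6.82e+11 m.
From Kepler's third law, (T₁/T₂)² = (a₁/a₂)³, so T₁/T₂ = (a₁/a₂)^(3/2).
a₁/a₂ = 1.092e+07 / 6.82e+11 = 1.60117e-05.
T₁/T₂ = (1.60117e-05)^(3/2) ≈ 6.407e-08.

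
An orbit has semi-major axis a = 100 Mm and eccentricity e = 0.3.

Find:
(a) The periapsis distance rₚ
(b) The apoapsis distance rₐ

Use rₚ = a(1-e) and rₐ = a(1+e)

Convert to SI: a = 100 Mm = 1e+08 m.
(a) rₚ = a(1 − e) = 1e+08 · (1 − 0.3) = 1e+08 · 0.7 ≈ 7e+07 m = 70 Mm.
(b) rₐ = a(1 + e) = 1e+08 · (1 + 0.3) = 1e+08 · 1.3 ≈ 1.3e+08 m = 130 Mm.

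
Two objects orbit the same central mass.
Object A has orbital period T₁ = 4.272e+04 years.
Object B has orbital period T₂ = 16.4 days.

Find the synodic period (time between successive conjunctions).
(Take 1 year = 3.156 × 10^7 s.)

Convert to SI: T₁ = 4.272e+04 years = 1.34824e+12 s; T₂ = 16.4 days = 1.41696e+06 s.
T_syn = |T₁ · T₂ / (T₁ − T₂)|.
T_syn = |1.34824e+12 · 1.41696e+06 / (1.34824e+12 − 1.41696e+06)| s ≈ 1.417e+06 s = 16.4 days.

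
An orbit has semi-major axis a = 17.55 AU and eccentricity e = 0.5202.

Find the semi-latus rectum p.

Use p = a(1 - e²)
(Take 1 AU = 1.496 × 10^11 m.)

Convert to SI: a = 17.55 AU = 2.62548e+12 m.
p = a (1 − e²).
p = 2.62548e+12 · (1 − (0.5202)²) = 2.62548e+12 · 0.729392 ≈ 1.915e+12 m = 12.8 AU.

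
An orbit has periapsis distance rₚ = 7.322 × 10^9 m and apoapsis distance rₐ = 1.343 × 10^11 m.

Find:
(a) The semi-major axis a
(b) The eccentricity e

(a) a = (rₚ + rₐ) / 2 = (7.322e+09 + 1.343e+11) / 2 ≈ 7.081e+10 m = 7.081 × 10^10 m.
(b) e = (rₐ − rₚ) / (rₐ + rₚ) = (1.343e+11 − 7.322e+09) / (1.343e+11 + 7.322e+09) ≈ 0.8966.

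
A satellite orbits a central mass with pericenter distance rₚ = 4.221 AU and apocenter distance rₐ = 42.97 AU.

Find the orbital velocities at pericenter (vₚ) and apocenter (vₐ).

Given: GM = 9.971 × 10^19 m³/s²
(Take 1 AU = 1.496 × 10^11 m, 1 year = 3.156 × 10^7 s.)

Convert to SI: rₚ = 4.221 AU = 6.31462e+11 m; rₐ = 42.97 AU = 6.42831e+12 m.
Use the vis-viva equation v² = GM(2/r − 1/a) with a = (rₚ + rₐ)/2 = (6.31462e+11 + 6.42831e+12)/2 = 3.52989e+12 m.
vₚ = √(GM · (2/rₚ − 1/a)) = √(9.971e+19 · (2/6.31462e+11 − 1/3.52989e+12)) m/s ≈ 1.696e+04 m/s = 3.577 AU/year.
vₐ = √(GM · (2/rₐ − 1/a)) = √(9.971e+19 · (2/6.42831e+12 − 1/3.52989e+12)) m/s ≈ 1666 m/s = 0.3514 AU/year.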